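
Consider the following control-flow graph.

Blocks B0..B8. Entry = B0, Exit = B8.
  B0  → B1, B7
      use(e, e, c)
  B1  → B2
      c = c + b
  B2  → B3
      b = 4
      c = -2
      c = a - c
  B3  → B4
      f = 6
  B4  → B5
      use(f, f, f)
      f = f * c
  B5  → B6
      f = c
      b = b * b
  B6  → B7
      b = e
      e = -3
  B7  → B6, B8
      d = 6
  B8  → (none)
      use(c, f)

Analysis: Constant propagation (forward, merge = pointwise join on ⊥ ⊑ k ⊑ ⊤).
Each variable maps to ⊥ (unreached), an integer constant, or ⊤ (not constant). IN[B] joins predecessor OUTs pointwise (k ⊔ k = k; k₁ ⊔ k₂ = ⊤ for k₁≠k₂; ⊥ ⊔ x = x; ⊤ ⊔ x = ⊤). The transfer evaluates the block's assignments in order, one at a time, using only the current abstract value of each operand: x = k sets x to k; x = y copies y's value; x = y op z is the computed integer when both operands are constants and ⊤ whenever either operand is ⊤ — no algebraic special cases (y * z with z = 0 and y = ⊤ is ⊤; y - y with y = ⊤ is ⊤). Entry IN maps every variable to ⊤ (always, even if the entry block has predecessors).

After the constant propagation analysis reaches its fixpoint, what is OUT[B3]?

Answer: {a: ⊤, b: 4, c: ⊤, d: ⊤, e: ⊤, f: 6}

Trace:
Converged values:
  B0: | IN=(all ⊤) | OUT=(all ⊤)
  B1: | IN=(all ⊤) | OUT=(all ⊤)
  B2: | IN=(all ⊤) | OUT={b:4; rest ⊤}
  B3: | IN={b:4; rest ⊤} | OUT={b:4, f:6; rest ⊤}
  B4: | IN={b:4, f:6; rest ⊤} | OUT={b:4; rest ⊤}
  B5: | IN={b:4; rest ⊤} | OUT={b:16; rest ⊤}
  B6: | IN=(all ⊤) | OUT={e:-3; rest ⊤}
  B7: | IN=(all ⊤) | OUT={d:6; rest ⊤}
  B8: | IN={d:6; rest ⊤} | OUT={d:6; rest ⊤}

Merge at B3: IN[B3] = OUT[B2] = {a: ⊤, b: 4, c: ⊤, d: ⊤, e: ⊤, f: ⊤}
Applying B3's transfer function to that IN value gives OUT[B3] (row B3 above).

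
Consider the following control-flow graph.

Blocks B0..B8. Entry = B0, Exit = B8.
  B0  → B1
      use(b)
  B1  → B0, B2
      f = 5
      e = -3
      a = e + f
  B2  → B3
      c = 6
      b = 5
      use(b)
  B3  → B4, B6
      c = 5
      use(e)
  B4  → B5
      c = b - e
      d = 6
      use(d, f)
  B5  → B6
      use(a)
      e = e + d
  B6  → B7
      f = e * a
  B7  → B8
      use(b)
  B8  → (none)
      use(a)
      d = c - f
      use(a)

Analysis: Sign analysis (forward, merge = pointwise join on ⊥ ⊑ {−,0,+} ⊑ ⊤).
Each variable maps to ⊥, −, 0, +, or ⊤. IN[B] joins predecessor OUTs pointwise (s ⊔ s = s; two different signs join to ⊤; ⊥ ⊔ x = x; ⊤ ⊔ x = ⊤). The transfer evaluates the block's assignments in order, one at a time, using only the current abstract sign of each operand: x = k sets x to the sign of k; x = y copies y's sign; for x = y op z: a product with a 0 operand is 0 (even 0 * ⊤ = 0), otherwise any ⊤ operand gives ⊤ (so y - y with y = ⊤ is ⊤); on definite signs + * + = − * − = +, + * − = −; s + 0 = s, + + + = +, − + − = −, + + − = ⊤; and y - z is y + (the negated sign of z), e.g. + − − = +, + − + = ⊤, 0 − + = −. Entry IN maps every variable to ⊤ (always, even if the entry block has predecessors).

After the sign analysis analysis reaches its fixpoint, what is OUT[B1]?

Per-block solution:
  B0:   IN=(all ⊤)   OUT=(all ⊤)
  B1:   IN=(all ⊤)   OUT={e:-, f:+; rest ⊤}
  B2:   IN={e:-, f:+; rest ⊤}   OUT={b:+, c:+, e:-, f:+; rest ⊤}
  B3:   IN={b:+, c:+, e:-, f:+; rest ⊤}   OUT={b:+, c:+, e:-, f:+; rest ⊤}
  B4:   IN={b:+, c:+, e:-, f:+; rest ⊤}   OUT={b:+, c:+, d:+, e:-, f:+; rest ⊤}
  B5:   IN={b:+, c:+, d:+, e:-, f:+; rest ⊤}   OUT={b:+, c:+, d:+, f:+; rest ⊤}
  B6:   IN={b:+, c:+, f:+; rest ⊤}   OUT={b:+, c:+; rest ⊤}
  B7:   IN={b:+, c:+; rest ⊤}   OUT={b:+, c:+; rest ⊤}
  B8:   IN={b:+, c:+; rest ⊤}   OUT={b:+, c:+; rest ⊤}

Merge at B1: IN[B1] = OUT[B0] = {a: ⊤, b: ⊤, c: ⊤, d: ⊤, e: ⊤, f: ⊤}
Applying B1's transfer function to that IN value gives OUT[B1] (row B1 above).

Answer: {a: ⊤, b: ⊤, c: ⊤, d: ⊤, e: -, f: +}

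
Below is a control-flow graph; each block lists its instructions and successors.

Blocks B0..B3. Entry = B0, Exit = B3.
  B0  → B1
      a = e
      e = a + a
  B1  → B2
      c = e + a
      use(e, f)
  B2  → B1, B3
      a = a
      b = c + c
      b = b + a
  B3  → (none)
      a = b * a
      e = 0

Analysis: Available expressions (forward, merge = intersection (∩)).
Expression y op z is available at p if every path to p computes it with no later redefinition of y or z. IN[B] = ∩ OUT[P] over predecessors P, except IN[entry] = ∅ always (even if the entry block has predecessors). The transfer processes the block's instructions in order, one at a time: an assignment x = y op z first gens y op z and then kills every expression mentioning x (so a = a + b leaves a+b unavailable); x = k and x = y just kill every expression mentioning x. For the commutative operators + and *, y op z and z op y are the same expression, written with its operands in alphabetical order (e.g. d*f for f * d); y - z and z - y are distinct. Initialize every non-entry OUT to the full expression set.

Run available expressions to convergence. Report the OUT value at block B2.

Converged values:
  B0:   IN={}   OUT={a+a}
  B1:   IN={}   OUT={a+e}
  B2:   IN={a+e}   OUT={c+c}
  B3:   IN={c+c}   OUT={c+c}

Merge at B2: IN[B2] = OUT[B1] = {a+e}
Applying B2's transfer function to that IN value gives OUT[B2] (row B2 above).

Answer: {c+c}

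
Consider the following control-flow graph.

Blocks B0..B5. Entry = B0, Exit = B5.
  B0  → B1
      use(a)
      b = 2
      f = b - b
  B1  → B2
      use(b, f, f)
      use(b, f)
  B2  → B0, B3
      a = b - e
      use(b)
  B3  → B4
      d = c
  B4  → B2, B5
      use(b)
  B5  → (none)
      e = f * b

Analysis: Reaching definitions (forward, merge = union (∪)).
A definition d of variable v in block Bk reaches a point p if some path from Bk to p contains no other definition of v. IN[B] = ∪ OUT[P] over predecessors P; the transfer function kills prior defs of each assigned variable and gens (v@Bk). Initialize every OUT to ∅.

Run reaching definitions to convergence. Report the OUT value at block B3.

Converged values:
  B0:   IN={a@B2, b@B0, d@B3, f@B0}   OUT={a@B2, b@B0, d@B3, f@B0}
  B1:   IN={a@B2, b@B0, d@B3, f@B0}   OUT={a@B2, b@B0, d@B3, f@B0}
  B2:   IN={a@B2, b@B0, d@B3, f@B0}   OUT={a@B2, b@B0, d@B3, f@B0}
  B3:   IN={a@B2, b@B0, d@B3, f@B0}   OUT={a@B2, b@B0, d@B3, f@B0}
  B4:   IN={a@B2, b@B0, d@B3, f@B0}   OUT={a@B2, b@B0, d@B3, f@B0}
  B5:   IN={a@B2, b@B0, d@B3, f@B0}   OUT={a@B2, b@B0, d@B3, e@B5, f@B0}

Merge at B3: IN[B3] = OUT[B2] = {a@B2, b@B0, d@B3, f@B0}
Applying B3's transfer function to that IN value gives OUT[B3] (row B3 above).

Answer: {a@B2, b@B0, d@B3, f@B0}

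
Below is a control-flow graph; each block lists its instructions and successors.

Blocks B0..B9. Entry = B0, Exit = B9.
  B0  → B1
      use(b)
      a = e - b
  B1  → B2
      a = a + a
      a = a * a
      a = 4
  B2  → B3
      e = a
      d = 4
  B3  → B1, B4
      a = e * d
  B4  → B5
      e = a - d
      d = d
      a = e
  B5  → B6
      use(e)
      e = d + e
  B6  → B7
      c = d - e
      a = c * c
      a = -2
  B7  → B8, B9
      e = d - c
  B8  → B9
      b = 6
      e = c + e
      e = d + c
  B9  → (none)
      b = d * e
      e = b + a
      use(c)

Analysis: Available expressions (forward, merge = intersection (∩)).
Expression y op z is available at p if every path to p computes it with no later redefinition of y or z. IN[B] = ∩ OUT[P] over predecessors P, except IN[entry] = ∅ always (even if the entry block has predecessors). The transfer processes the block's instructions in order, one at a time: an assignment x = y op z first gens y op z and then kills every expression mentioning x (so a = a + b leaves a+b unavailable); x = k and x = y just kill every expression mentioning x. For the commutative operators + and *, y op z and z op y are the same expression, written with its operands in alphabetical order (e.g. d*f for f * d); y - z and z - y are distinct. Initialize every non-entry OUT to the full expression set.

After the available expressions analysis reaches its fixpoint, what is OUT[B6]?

Answer: {c*c, d-e}

Derivation:
Per-block solution:
  B0:   IN={}   OUT={e-b}
  B1:   IN={}   OUT={}
  B2:   IN={}   OUT={}
  B3:   IN={}   OUT={d*e}
  B4:   IN={d*e}   OUT={}
  B5:   IN={}   OUT={}
  B6:   IN={}   OUT={c*c, d-e}
  B7:   IN={c*c, d-e}   OUT={c*c, d-c}
  B8:   IN={c*c, d-c}   OUT={c*c, c+d, d-c}
  B9:   IN={c*c, d-c}   OUT={a+b, c*c, d-c}

Merge at B6: IN[B6] = OUT[B5] = {}
Applying B6's transfer function to that IN value gives OUT[B6] (row B6 above).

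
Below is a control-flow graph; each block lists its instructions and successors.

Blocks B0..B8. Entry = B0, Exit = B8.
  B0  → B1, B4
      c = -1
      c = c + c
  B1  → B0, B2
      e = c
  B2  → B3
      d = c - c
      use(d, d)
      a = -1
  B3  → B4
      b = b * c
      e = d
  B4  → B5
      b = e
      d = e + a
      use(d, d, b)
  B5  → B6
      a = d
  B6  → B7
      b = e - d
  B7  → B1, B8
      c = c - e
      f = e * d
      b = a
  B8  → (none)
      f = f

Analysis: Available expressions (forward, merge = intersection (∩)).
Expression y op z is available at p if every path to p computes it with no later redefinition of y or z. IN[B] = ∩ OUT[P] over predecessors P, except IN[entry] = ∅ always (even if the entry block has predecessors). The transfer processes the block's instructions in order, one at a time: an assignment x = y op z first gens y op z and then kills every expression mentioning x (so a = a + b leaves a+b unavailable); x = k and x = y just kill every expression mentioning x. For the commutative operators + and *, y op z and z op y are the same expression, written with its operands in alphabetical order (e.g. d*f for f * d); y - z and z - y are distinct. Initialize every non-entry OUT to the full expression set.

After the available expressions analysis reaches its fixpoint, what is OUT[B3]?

Converged values:
  B0:  IN={}  OUT={}
  B1:  IN={}  OUT={}
  B2:  IN={}  OUT={c-c}
  B3:  IN={c-c}  OUT={c-c}
  B4:  IN={}  OUT={a+e}
  B5:  IN={a+e}  OUT={}
  B6:  IN={}  OUT={e-d}
  B7:  IN={e-d}  OUT={d*e, e-d}
  B8:  IN={d*e, e-d}  OUT={d*e, e-d}

Merge at B3: IN[B3] = OUT[B2] = {c-c}
Applying B3's transfer function to that IN value gives OUT[B3] (row B3 above).

Answer: {c-c}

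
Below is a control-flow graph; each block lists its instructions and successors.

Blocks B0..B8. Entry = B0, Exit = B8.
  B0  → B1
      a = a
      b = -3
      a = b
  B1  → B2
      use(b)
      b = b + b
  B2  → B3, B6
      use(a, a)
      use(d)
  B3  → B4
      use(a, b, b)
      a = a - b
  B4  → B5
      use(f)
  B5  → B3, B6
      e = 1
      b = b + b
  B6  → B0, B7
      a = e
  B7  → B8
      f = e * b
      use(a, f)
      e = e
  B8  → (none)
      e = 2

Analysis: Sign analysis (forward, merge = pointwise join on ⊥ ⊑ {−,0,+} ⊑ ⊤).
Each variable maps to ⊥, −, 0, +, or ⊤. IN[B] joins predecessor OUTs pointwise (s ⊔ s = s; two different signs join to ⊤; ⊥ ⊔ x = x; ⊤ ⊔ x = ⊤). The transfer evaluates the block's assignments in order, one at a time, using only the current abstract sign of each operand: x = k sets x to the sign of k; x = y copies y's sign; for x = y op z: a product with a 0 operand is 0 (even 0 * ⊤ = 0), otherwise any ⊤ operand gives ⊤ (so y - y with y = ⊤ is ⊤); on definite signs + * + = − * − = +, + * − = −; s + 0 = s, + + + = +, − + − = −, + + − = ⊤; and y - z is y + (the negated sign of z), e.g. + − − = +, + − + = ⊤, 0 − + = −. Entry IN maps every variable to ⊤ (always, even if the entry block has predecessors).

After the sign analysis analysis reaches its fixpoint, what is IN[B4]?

Fixpoint table:
  B0:   IN=(all ⊤)   OUT={a:-, b:-; rest ⊤}
  B1:   IN={a:-, b:-; rest ⊤}   OUT={a:-, b:-; rest ⊤}
  B2:   IN={a:-, b:-; rest ⊤}   OUT={a:-, b:-; rest ⊤}
  B3:   IN={b:-; rest ⊤}   OUT={b:-; rest ⊤}
  B4:   IN={b:-; rest ⊤}   OUT={b:-; rest ⊤}
  B5:   IN={b:-; rest ⊤}   OUT={b:-, e:+; rest ⊤}
  B6:   IN={b:-; rest ⊤}   OUT={b:-; rest ⊤}
  B7:   IN={b:-; rest ⊤}   OUT={b:-; rest ⊤}
  B8:   IN={b:-; rest ⊤}   OUT={b:-, e:+; rest ⊤}

Merge at B4: IN[B4] = OUT[B3] = {a: ⊤, b: -, c: ⊤, d: ⊤, e: ⊤, f: ⊤}

Answer: {a: ⊤, b: -, c: ⊤, d: ⊤, e: ⊤, f: ⊤}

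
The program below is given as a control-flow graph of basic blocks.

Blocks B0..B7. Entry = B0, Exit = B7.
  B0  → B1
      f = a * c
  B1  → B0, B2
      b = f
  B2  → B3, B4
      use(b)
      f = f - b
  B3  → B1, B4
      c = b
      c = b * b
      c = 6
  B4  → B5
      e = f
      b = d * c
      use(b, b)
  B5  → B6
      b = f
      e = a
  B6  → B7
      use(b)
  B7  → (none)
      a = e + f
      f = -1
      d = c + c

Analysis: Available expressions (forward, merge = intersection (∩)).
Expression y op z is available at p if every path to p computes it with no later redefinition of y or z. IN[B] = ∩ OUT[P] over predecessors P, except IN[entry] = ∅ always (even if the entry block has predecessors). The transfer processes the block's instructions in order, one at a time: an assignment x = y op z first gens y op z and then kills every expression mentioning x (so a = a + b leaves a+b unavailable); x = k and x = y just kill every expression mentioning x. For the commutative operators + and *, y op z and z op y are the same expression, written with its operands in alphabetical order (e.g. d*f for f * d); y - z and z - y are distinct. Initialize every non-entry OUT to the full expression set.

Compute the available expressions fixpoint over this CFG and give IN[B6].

Answer: {c*d}

Trace:
Fixpoint table:
  B0:  IN={}  OUT={a*c}
  B1:  IN={}  OUT={}
  B2:  IN={}  OUT={}
  B3:  IN={}  OUT={b*b}
  B4:  IN={}  OUT={c*d}
  B5:  IN={c*d}  OUT={c*d}
  B6:  IN={c*d}  OUT={c*d}
  B7:  IN={c*d}  OUT={c+c}

Merge at B6: IN[B6] = OUT[B5] = {c*d}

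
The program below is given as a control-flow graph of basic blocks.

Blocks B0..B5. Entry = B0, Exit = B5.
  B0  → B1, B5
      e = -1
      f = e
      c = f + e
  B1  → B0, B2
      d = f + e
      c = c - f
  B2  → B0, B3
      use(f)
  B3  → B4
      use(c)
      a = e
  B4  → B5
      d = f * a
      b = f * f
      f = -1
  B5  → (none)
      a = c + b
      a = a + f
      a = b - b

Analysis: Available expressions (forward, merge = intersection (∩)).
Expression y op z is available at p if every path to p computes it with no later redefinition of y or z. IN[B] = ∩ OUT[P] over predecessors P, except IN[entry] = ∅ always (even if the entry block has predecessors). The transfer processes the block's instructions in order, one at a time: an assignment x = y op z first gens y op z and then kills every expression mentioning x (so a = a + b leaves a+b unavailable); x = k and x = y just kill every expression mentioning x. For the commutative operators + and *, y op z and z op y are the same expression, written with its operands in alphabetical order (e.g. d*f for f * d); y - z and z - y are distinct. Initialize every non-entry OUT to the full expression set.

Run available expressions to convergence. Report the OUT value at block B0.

Answer: {e+f}

Derivation:
Converged values:
  B0: | IN={} | OUT={e+f}
  B1: | IN={e+f} | OUT={e+f}
  B2: | IN={e+f} | OUT={e+f}
  B3: | IN={e+f} | OUT={e+f}
  B4: | IN={e+f} | OUT={}
  B5: | IN={} | OUT={b+c, b-b}

Merge at B0 (entry node, so the boundary value {} is joined with the incoming edge(s)): IN[B0] = {} ∩ OUT[B1] ∩ OUT[B2] = {}
Applying B0's transfer function to that IN value gives OUT[B0] (row B0 above).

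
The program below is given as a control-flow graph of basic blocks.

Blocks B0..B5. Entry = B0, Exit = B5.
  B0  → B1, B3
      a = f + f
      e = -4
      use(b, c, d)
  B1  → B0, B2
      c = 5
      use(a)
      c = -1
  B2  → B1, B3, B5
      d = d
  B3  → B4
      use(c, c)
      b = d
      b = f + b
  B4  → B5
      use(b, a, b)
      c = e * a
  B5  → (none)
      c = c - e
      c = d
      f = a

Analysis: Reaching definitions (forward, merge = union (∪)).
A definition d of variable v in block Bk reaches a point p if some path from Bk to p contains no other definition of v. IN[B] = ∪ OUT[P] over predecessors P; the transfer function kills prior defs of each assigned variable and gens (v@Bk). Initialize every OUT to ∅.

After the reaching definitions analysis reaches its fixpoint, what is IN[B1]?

Fixpoint table:
  B0:   IN={a@B0, c@B1, d@B2, e@B0}   OUT={a@B0, c@B1, d@B2, e@B0}
  B1:   IN={a@B0, c@B1, d@B2, e@B0}   OUT={a@B0, c@B1, d@B2, e@B0}
  B2:   IN={a@B0, c@B1, d@B2, e@B0}   OUT={a@B0, c@B1, d@B2, e@B0}
  B3:   IN={a@B0, c@B1, d@B2, e@B0}   OUT={a@B0, b@B3, c@B1, d@B2, e@B0}
  B4:   IN={a@B0, b@B3, c@B1, d@B2, e@B0}   OUT={a@B0, b@B3, c@B4, d@B2, e@B0}
  B5:   IN={a@B0, b@B3, c@B1, c@B4, d@B2, e@B0}   OUT={a@B0, b@B3, c@B5, d@B2, e@B0, f@B5}

Merge at B1: IN[B1] = OUT[B0] ⊔ OUT[B2] = {a@B0, c@B1, d@B2, e@B0}

Answer: {a@B0, c@B1, d@B2, e@B0}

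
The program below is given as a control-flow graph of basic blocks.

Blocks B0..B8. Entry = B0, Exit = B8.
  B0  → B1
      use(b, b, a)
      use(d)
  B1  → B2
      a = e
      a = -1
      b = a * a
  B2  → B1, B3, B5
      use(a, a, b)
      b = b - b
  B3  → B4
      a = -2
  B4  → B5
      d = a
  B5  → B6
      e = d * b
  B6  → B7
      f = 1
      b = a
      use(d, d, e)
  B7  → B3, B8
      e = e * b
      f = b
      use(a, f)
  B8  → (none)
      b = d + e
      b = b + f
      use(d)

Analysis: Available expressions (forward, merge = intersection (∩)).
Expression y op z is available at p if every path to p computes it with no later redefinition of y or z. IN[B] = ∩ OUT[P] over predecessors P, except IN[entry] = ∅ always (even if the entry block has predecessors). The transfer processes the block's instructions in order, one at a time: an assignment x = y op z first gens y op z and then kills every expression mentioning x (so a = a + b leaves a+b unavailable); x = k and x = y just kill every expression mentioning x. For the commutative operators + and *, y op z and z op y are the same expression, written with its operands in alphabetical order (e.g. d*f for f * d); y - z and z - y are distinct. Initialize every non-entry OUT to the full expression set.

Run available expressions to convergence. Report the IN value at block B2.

Answer: {a*a}

Derivation:
Fixpoint table:
  B0: | IN={} | OUT={}
  B1: | IN={} | OUT={a*a}
  B2: | IN={a*a} | OUT={a*a}
  B3: | IN={} | OUT={}
  B4: | IN={} | OUT={}
  B5: | IN={} | OUT={b*d}
  B6: | IN={b*d} | OUT={}
  B7: | IN={} | OUT={}
  B8: | IN={} | OUT={d+e}

Merge at B2: IN[B2] = OUT[B1] = {a*a}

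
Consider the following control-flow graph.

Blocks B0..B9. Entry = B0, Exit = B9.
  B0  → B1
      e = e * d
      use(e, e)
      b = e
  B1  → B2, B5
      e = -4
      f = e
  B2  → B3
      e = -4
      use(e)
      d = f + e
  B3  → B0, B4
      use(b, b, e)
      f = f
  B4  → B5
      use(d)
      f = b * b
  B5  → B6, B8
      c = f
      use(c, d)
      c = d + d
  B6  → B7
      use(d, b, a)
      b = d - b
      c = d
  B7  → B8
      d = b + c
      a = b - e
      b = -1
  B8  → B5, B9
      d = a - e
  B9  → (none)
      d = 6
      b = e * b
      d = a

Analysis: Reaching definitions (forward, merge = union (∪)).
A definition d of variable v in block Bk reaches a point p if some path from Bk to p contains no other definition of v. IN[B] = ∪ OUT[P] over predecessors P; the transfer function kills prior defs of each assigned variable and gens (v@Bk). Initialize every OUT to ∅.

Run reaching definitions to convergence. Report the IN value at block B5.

Answer: {a@B7, b@B0, b@B7, c@B5, c@B6, d@B2, d@B8, e@B1, e@B2, f@B1, f@B4}

Derivation:
Fixpoint table:
  B0:   IN={b@B0, d@B2, e@B2, f@B3}   OUT={b@B0, d@B2, e@B0, f@B3}
  B1:   IN={b@B0, d@B2, e@B0, f@B3}   OUT={b@B0, d@B2, e@B1, f@B1}
  B2:   IN={b@B0, d@B2, e@B1, f@B1}   OUT={b@B0, d@B2, e@B2, f@B1}
  B3:   IN={b@B0, d@B2, e@B2, f@B1}   OUT={b@B0, d@B2, e@B2, f@B3}
  B4:   IN={b@B0, d@B2, e@B2, f@B3}   OUT={b@B0, d@B2, e@B2, f@B4}
  B5:   IN={a@B7, b@B0, b@B7, c@B5, c@B6, d@B2, d@B8, e@B1, e@B2, f@B1, f@B4}   OUT={a@B7, b@B0, b@B7, c@B5, d@B2, d@B8, e@B1, e@B2, f@B1, f@B4}
  B6:   IN={a@B7, b@B0, b@B7, c@B5, d@B2, d@B8, e@B1, e@B2, f@B1, f@B4}   OUT={a@B7, b@B6, c@B6, d@B2, d@B8, e@B1, e@B2, f@B1, f@B4}
  B7:   IN={a@B7, b@B6, c@B6, d@B2, d@B8, e@B1, e@B2, f@B1, f@B4}   OUT={a@B7, b@B7, c@B6, d@B7, e@B1, e@B2, f@B1, f@B4}
  B8:   IN={a@B7, b@B0, b@B7, c@B5, c@B6, d@B2, d@B7, d@B8, e@B1, e@B2, f@B1, f@B4}   OUT={a@B7, b@B0, b@B7, c@B5, c@B6, d@B8, e@B1, e@B2, f@B1, f@B4}
  B9:   IN={a@B7, b@B0, b@B7, c@B5, c@B6, d@B8, e@B1, e@B2, f@B1, f@B4}   OUT={a@B7, b@B9, c@B5, c@B6, d@B9, e@B1, e@B2, f@B1, f@B4}

Merge at B5: IN[B5] = OUT[B1] ⊔ OUT[B4] ⊔ OUT[B8] = {a@B7, b@B0, b@B7, c@B5, c@B6, d@B2, d@B8, e@B1, e@B2, f@B1, f@B4}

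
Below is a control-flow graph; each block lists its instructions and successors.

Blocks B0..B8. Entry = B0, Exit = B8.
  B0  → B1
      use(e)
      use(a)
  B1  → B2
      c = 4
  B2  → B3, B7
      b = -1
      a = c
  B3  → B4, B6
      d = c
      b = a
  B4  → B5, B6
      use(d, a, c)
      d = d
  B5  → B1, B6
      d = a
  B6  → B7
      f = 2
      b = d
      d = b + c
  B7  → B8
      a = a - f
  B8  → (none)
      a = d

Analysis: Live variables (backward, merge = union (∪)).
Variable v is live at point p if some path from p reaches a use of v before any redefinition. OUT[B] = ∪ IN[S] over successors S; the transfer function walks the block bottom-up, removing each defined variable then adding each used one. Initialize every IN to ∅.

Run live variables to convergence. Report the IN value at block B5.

Answer: {a, c, f}

Derivation:
Converged values:
  B0:   IN={a, d, e, f}   OUT={d, f}
  B1:   IN={d, f}   OUT={c, d, f}
  B2:   IN={c, d, f}   OUT={a, c, d, f}
  B3:   IN={a, c, f}   OUT={a, c, d, f}
  B4:   IN={a, c, d, f}   OUT={a, c, d, f}
  B5:   IN={a, c, f}   OUT={a, c, d, f}
  B6:   IN={a, c, d}   OUT={a, d, f}
  B7:   IN={a, d, f}   OUT={d}
  B8:   IN={d}   OUT={}

Merge at B5: OUT[B5] = IN[B1] ⊔ IN[B6] = {a, c, d, f}
Applying B5's transfer function to that OUT value gives IN[B5] (row B5 above).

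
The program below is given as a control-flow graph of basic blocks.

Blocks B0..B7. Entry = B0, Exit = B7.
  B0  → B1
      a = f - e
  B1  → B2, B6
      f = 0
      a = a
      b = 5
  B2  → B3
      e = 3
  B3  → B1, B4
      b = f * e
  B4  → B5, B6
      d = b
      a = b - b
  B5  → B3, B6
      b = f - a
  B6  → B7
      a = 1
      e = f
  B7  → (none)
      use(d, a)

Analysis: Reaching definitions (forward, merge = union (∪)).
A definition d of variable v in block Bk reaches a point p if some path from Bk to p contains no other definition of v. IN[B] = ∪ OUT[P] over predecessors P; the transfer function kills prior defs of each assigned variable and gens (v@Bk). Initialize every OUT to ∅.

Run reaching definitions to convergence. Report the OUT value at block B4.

Fixpoint table:
  B0:  IN={}  OUT={a@B0}
  B1:  IN={a@B0, a@B1, a@B4, b@B3, d@B4, e@B2, f@B1}  OUT={a@B1, b@B1, d@B4, e@B2, f@B1}
  B2:  IN={a@B1, b@B1, d@B4, e@B2, f@B1}  OUT={a@B1, b@B1, d@B4, e@B2, f@B1}
  B3:  IN={a@B1, a@B4, b@B1, b@B5, d@B4, e@B2, f@B1}  OUT={a@B1, a@B4, b@B3, d@B4, e@B2, f@B1}
  B4:  IN={a@B1, a@B4, b@B3, d@B4, e@B2, f@B1}  OUT={a@B4, b@B3, d@B4, e@B2, f@B1}
  B5:  IN={a@B4, b@B3, d@B4, e@B2, f@B1}  OUT={a@B4, b@B5, d@B4, e@B2, f@B1}
  B6:  IN={a@B1, a@B4, b@B1, b@B3, b@B5, d@B4, e@B2, f@B1}  OUT={a@B6, b@B1, b@B3, b@B5, d@B4, e@B6, f@B1}
  B7:  IN={a@B6, b@B1, b@B3, b@B5, d@B4, e@B6, f@B1}  OUT={a@B6, b@B1, b@B3, b@B5, d@B4, e@B6, f@B1}

Merge at B4: IN[B4] = OUT[B3] = {a@B1, a@B4, b@B3, d@B4, e@B2, f@B1}
Applying B4's transfer function to that IN value gives OUT[B4] (row B4 above).

Answer: {a@B4, b@B3, d@B4, e@B2, f@B1}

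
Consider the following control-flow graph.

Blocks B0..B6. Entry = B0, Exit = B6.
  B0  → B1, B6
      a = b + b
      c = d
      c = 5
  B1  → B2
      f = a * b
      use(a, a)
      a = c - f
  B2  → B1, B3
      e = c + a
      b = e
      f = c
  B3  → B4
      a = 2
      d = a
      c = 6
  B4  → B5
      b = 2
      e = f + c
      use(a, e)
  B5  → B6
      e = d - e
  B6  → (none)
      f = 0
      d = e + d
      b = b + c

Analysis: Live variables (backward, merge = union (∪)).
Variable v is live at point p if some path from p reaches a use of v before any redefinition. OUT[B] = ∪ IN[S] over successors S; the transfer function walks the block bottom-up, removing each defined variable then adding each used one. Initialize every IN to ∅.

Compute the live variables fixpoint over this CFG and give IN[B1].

Fixpoint table:
  B0:   IN={b, d, e}   OUT={a, b, c, d, e}
  B1:   IN={a, b, c}   OUT={a, c}
  B2:   IN={a, c}   OUT={a, b, c, f}
  B3:   IN={f}   OUT={a, c, d, f}
  B4:   IN={a, c, d, f}   OUT={b, c, d, e}
  B5:   IN={b, c, d, e}   OUT={b, c, d, e}
  B6:   IN={b, c, d, e}   OUT={}

Merge at B1: OUT[B1] = IN[B2] = {a, c}
Applying B1's transfer function to that OUT value gives IN[B1] (row B1 above).

Answer: {a, b, c}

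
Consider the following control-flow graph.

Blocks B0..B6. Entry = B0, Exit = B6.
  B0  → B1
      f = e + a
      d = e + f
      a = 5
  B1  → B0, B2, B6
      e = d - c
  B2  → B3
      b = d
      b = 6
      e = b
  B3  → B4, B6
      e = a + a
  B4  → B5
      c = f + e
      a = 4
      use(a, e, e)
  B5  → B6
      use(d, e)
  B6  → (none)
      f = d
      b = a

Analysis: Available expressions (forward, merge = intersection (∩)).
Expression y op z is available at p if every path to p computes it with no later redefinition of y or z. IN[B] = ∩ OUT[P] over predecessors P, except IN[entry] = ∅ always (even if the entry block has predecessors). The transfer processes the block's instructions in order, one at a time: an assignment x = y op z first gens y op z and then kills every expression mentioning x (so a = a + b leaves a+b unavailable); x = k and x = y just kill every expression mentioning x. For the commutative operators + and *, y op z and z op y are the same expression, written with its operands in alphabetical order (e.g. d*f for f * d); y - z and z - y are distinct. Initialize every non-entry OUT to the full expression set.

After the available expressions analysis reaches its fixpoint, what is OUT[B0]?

Fixpoint table:
  B0: | IN={} | OUT={e+f}
  B1: | IN={e+f} | OUT={d-c}
  B2: | IN={d-c} | OUT={d-c}
  B3: | IN={d-c} | OUT={a+a, d-c}
  B4: | IN={a+a, d-c} | OUT={e+f}
  B5: | IN={e+f} | OUT={e+f}
  B6: | IN={} | OUT={}

Merge at B0 (entry node, so the boundary value {} is joined with the incoming edge(s)): IN[B0] = {} ∩ OUT[B1] = {}
Applying B0's transfer function to that IN value gives OUT[B0] (row B0 above).

Answer: {e+f}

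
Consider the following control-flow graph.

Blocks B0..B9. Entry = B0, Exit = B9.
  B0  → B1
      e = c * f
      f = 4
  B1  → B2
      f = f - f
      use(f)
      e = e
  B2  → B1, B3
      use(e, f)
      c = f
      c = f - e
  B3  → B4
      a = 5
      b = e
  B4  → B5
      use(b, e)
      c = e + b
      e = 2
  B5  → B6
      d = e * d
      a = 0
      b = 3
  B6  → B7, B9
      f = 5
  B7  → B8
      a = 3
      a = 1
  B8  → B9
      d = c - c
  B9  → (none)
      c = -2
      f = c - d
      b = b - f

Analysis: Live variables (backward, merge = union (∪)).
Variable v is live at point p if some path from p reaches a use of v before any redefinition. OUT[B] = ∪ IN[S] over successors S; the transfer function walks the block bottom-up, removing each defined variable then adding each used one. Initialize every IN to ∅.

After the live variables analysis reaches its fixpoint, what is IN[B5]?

Converged values:
  B0: | IN={c, d, f} | OUT={d, e, f}
  B1: | IN={d, e, f} | OUT={d, e, f}
  B2: | IN={d, e, f} | OUT={d, e, f}
  B3: | IN={d, e} | OUT={b, d, e}
  B4: | IN={b, d, e} | OUT={c, d, e}
  B5: | IN={c, d, e} | OUT={b, c, d}
  B6: | IN={b, c, d} | OUT={b, c, d}
  B7: | IN={b, c} | OUT={b, c}
  B8: | IN={b, c} | OUT={b, d}
  B9: | IN={b, d} | OUT={}

Merge at B5: OUT[B5] = IN[B6] = {b, c, d}
Applying B5's transfer function to that OUT value gives IN[B5] (row B5 above).

Answer: {c, d, e}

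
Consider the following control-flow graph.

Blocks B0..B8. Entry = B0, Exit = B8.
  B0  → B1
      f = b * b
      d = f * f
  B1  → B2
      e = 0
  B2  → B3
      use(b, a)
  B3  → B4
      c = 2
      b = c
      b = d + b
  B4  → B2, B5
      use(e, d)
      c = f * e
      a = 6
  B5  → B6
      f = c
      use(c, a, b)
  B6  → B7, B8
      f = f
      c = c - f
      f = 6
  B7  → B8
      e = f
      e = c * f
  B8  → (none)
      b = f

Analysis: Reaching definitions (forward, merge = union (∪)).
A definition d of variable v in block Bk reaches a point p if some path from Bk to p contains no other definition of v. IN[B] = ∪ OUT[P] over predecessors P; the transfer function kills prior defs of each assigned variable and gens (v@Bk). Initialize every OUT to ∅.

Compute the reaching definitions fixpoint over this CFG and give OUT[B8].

Per-block solution:
  B0: | IN={} | OUT={d@B0, f@B0}
  B1: | IN={d@B0, f@B0} | OUT={d@B0, e@B1, f@B0}
  B2: | IN={a@B4, b@B3, c@B4, d@B0, e@B1, f@B0} | OUT={a@B4, b@B3, c@B4, d@B0, e@B1, f@B0}
  B3: | IN={a@B4, b@B3, c@B4, d@B0, e@B1, f@B0} | OUT={a@B4, b@B3, c@B3, d@B0, e@B1, f@B0}
  B4: | IN={a@B4, b@B3, c@B3, d@B0, e@B1, f@B0} | OUT={a@B4, b@B3, c@B4, d@B0, e@B1, f@B0}
  B5: | IN={a@B4, b@B3, c@B4, d@B0, e@B1, f@B0} | OUT={a@B4, b@B3, c@B4, d@B0, e@B1, f@B5}
  B6: | IN={a@B4, b@B3, c@B4, d@B0, e@B1, f@B5} | OUT={a@B4, b@B3, c@B6, d@B0, e@B1, f@B6}
  B7: | IN={a@B4, b@B3, c@B6, d@B0, e@B1, f@B6} | OUT={a@B4, b@B3, c@B6, d@B0, e@B7, f@B6}
  B8: | IN={a@B4, b@B3, c@B6, d@B0, e@B1, e@B7, f@B6} | OUT={a@B4, b@B8, c@B6, d@B0, e@B1, e@B7, f@B6}

Merge at B8: IN[B8] = OUT[B6] ⊔ OUT[B7] = {a@B4, b@B3, c@B6, d@B0, e@B1, e@B7, f@B6}
Applying B8's transfer function to that IN value gives OUT[B8] (row B8 above).

Answer: {a@B4, b@B8, c@B6, d@B0, e@B1, e@B7, f@B6}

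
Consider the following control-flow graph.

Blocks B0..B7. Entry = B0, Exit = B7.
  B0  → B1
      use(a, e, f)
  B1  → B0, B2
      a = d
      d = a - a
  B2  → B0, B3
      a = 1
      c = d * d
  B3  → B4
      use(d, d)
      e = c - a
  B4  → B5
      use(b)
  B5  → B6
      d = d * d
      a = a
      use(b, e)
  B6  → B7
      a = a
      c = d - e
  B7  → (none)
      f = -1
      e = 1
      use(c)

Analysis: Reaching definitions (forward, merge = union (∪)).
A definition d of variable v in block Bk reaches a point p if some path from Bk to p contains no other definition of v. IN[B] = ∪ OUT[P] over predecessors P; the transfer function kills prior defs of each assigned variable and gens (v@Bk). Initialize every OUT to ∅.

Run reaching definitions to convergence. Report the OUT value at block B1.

Per-block solution:
  B0:   IN={a@B1, a@B2, c@B2, d@B1}   OUT={a@B1, a@B2, c@B2, d@B1}
  B1:   IN={a@B1, a@B2, c@B2, d@B1}   OUT={a@B1, c@B2, d@B1}
  B2:   IN={a@B1, c@B2, d@B1}   OUT={a@B2, c@B2, d@B1}
  B3:   IN={a@B2, c@B2, d@B1}   OUT={a@B2, c@B2, d@B1, e@B3}
  B4:   IN={a@B2, c@B2, d@B1, e@B3}   OUT={a@B2, c@B2, d@B1, e@B3}
  B5:   IN={a@B2, c@B2, d@B1, e@B3}   OUT={a@B5, c@B2, d@B5, e@B3}
  B6:   IN={a@B5, c@B2, d@B5, e@B3}   OUT={a@B6, c@B6, d@B5, e@B3}
  B7:   IN={a@B6, c@B6, d@B5, e@B3}   OUT={a@B6, c@B6, d@B5, e@B7, f@B7}

Merge at B1: IN[B1] = OUT[B0] = {a@B1, a@B2, c@B2, d@B1}
Applying B1's transfer function to that IN value gives OUT[B1] (row B1 above).

Answer: {a@B1, c@B2, d@B1}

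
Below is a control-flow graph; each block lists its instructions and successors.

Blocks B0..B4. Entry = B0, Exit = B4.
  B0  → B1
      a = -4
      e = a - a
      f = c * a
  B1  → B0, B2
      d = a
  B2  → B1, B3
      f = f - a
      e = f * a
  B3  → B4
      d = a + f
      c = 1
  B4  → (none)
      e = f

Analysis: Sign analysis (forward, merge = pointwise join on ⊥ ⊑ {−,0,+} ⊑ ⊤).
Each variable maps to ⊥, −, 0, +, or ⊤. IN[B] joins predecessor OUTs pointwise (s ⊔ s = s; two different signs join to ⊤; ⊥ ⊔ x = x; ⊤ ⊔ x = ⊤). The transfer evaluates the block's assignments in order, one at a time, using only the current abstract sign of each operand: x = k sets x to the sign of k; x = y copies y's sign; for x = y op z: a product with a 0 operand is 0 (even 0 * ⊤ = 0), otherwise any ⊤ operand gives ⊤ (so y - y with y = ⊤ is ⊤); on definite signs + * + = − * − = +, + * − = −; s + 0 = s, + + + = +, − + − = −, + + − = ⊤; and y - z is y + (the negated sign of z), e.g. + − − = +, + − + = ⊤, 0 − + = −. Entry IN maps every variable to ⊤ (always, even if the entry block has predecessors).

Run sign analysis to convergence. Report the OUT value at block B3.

Fixpoint table:
  B0:   IN=(all ⊤)   OUT={a:-; rest ⊤}
  B1:   IN={a:-; rest ⊤}   OUT={a:-, d:-; rest ⊤}
  B2:   IN={a:-, d:-; rest ⊤}   OUT={a:-, d:-; rest ⊤}
  B3:   IN={a:-, d:-; rest ⊤}   OUT={a:-, c:+; rest ⊤}
  B4:   IN={a:-, c:+; rest ⊤}   OUT={a:-, c:+; rest ⊤}

Merge at B3: IN[B3] = OUT[B2] = {a: -, b: ⊤, c: ⊤, d: -, e: ⊤, f: ⊤}
Applying B3's transfer function to that IN value gives OUT[B3] (row B3 above).

Answer: {a: -, b: ⊤, c: +, d: ⊤, e: ⊤, f: ⊤}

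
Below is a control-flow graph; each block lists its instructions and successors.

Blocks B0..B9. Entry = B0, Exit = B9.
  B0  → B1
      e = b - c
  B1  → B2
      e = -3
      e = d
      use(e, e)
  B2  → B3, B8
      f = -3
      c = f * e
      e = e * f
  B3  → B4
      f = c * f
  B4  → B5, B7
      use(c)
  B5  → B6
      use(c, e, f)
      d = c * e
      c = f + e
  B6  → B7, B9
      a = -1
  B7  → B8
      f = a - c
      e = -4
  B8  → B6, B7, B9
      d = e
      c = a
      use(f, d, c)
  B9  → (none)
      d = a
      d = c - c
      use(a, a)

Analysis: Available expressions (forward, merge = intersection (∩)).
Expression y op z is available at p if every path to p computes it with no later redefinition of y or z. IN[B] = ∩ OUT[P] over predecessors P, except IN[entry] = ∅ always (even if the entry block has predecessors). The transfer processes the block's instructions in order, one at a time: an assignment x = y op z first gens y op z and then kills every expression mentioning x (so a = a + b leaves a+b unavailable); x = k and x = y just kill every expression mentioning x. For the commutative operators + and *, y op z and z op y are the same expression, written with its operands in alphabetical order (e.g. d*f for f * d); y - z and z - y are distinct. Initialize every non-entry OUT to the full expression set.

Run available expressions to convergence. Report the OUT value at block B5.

Converged values:
  B0:   IN={}   OUT={b-c}
  B1:   IN={b-c}   OUT={b-c}
  B2:   IN={b-c}   OUT={}
  B3:   IN={}   OUT={}
  B4:   IN={}   OUT={}
  B5:   IN={}   OUT={e+f}
  B6:   IN={}   OUT={}
  B7:   IN={}   OUT={a-c}
  B8:   IN={}   OUT={}
  B9:   IN={}   OUT={c-c}

Merge at B5: IN[B5] = OUT[B4] = {}
Applying B5's transfer function to that IN value gives OUT[B5] (row B5 above).

Answer: {e+f}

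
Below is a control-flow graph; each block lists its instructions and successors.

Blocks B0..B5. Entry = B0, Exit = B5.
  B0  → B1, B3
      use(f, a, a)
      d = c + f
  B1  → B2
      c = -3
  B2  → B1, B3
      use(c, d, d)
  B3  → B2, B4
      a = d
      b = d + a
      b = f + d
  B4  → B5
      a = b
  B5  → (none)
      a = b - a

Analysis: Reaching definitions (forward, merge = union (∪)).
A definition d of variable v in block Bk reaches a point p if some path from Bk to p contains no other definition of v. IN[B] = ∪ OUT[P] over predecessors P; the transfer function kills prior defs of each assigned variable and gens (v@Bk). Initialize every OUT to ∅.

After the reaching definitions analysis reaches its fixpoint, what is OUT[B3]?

Per-block solution:
  B0: | IN={} | OUT={d@B0}
  B1: | IN={a@B3, b@B3, c@B1, d@B0} | OUT={a@B3, b@B3, c@B1, d@B0}
  B2: | IN={a@B3, b@B3, c@B1, d@B0} | OUT={a@B3, b@B3, c@B1, d@B0}
  B3: | IN={a@B3, b@B3, c@B1, d@B0} | OUT={a@B3, b@B3, c@B1, d@B0}
  B4: | IN={a@B3, b@B3, c@B1, d@B0} | OUT={a@B4, b@B3, c@B1, d@B0}
  B5: | IN={a@B4, b@B3, c@B1, d@B0} | OUT={a@B5, b@B3, c@B1, d@B0}

Merge at B3: IN[B3] = OUT[B0] ⊔ OUT[B2] = {a@B3, b@B3, c@B1, d@B0}
Applying B3's transfer function to that IN value gives OUT[B3] (row B3 above).

Answer: {a@B3, b@B3, c@B1, d@B0}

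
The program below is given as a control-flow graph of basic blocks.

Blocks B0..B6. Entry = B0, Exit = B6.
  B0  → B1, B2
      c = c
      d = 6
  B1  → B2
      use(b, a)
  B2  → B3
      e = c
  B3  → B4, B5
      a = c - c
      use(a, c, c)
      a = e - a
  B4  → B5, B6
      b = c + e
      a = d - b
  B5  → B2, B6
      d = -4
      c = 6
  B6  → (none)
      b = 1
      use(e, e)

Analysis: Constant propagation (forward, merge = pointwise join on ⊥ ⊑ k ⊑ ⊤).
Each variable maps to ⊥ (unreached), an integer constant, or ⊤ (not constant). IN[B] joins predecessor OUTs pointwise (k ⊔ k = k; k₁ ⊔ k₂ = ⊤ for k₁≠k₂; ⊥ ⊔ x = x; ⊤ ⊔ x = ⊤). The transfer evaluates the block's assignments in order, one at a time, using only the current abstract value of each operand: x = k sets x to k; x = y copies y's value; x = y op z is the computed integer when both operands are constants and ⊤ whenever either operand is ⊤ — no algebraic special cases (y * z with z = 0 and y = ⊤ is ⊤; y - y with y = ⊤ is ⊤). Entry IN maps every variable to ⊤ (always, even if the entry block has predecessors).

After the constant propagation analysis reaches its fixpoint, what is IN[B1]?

Answer: {a: ⊤, b: ⊤, c: ⊤, d: 6, e: ⊤, f: ⊤}

Derivation:
Per-block solution:
  B0:  IN=(all ⊤)  OUT={d:6; rest ⊤}
  B1:  IN={d:6; rest ⊤}  OUT={d:6; rest ⊤}
  B2:  IN=(all ⊤)  OUT=(all ⊤)
  B3:  IN=(all ⊤)  OUT=(all ⊤)
  B4:  IN=(all ⊤)  OUT=(all ⊤)
  B5:  IN=(all ⊤)  OUT={c:6, d:-4; rest ⊤}
  B6:  IN=(all ⊤)  OUT={b:1; rest ⊤}

Merge at B1: IN[B1] = OUT[B0] = {a: ⊤, b: ⊤, c: ⊤, d: 6, e: ⊤, f: ⊤}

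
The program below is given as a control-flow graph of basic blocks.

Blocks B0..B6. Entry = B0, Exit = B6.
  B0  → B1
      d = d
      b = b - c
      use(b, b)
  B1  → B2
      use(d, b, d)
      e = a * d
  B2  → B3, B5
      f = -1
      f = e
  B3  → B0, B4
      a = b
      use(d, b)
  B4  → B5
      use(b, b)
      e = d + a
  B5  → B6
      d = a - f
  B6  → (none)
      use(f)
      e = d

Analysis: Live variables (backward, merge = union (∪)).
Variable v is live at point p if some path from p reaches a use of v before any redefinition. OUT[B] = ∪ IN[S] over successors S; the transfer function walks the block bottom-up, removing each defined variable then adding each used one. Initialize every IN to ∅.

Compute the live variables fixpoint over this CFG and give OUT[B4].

Answer: {a, f}

Derivation:
Per-block solution:
  B0: | IN={a, b, c, d} | OUT={a, b, c, d}
  B1: | IN={a, b, c, d} | OUT={a, b, c, d, e}
  B2: | IN={a, b, c, d, e} | OUT={a, b, c, d, f}
  B3: | IN={b, c, d, f} | OUT={a, b, c, d, f}
  B4: | IN={a, b, d, f} | OUT={a, f}
  B5: | IN={a, f} | OUT={d, f}
  B6: | IN={d, f} | OUT={}

Merge at B4: OUT[B4] = IN[B5] = {a, f}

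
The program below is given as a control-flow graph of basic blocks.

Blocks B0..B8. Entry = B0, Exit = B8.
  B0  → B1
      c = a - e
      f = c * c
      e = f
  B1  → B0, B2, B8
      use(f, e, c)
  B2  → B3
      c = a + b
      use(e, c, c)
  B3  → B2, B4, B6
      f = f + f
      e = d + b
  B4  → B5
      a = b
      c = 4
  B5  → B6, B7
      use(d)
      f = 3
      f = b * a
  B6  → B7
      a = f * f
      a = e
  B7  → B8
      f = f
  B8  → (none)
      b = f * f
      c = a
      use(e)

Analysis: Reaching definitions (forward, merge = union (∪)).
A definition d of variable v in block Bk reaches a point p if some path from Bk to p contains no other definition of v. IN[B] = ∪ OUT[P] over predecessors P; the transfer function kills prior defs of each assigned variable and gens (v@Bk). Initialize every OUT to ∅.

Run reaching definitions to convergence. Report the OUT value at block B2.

Answer: {c@B2, e@B0, e@B3, f@B0, f@B3}

Working:
Per-block solution:
  B0:   IN={c@B0, e@B0, f@B0}   OUT={c@B0, e@B0, f@B0}
  B1:   IN={c@B0, e@B0, f@B0}   OUT={c@B0, e@B0, f@B0}
  B2:   IN={c@B0, c@B2, e@B0, e@B3, f@B0, f@B3}   OUT={c@B2, e@B0, e@B3, f@B0, f@B3}
  B3:   IN={c@B2, e@B0, e@B3, f@B0, f@B3}   OUT={c@B2, e@B3, f@B3}
  B4:   IN={c@B2, e@B3, f@B3}   OUT={a@B4, c@B4, e@B3, f@B3}
  B5:   IN={a@B4, c@B4, e@B3, f@B3}   OUT={a@B4, c@B4, e@B3, f@B5}
  B6:   IN={a@B4, c@B2, c@B4, e@B3, f@B3, f@B5}   OUT={a@B6, c@B2, c@B4, e@B3, f@B3, f@B5}
  B7:   IN={a@B4, a@B6, c@B2, c@B4, e@B3, f@B3, f@B5}   OUT={a@B4, a@B6, c@B2, c@B4, e@B3, f@B7}
  B8:   IN={a@B4, a@B6, c@B0, c@B2, c@B4, e@B0, e@B3, f@B0, f@B7}   OUT={a@B4, a@B6, b@B8, c@B8, e@B0, e@B3, f@B0, f@B7}

Merge at B2: IN[B2] = OUT[B1] ⊔ OUT[B3] = {c@B0, c@B2, e@B0, e@B3, f@B0, f@B3}
Applying B2's transfer function to that IN value gives OUT[B2] (row B2 above).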